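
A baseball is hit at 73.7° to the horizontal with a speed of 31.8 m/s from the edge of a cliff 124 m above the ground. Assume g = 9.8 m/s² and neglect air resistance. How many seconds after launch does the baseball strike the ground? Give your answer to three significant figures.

Vertical component: v_y = 31.8 sin 73.7° = 30.52 m/s.
Taking up as positive with launch at y = 124 m, landing at y = 0: 0 = 124 + 30.52 t − ½(9.8) t².
Solving 4.900 t² − 30.52 t − 124 = 0 gives t = [30.52 + √(30.52² + 4·4.900·124)] / 9.800 = 9.03 s.

9.03 s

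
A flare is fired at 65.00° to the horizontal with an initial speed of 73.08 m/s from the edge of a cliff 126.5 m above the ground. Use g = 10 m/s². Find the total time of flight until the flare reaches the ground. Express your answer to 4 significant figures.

14.94 s

Vertical component: v_y = 73.08 sin 65.00° = 66.233 m/s.
Taking up as positive with launch at y = 126.5 m, landing at y = 0: 0 = 126.5 + 66.233 t − ½(10) t².
Solving 5.000 t² − 66.233 t − 126.5 = 0 gives t = [66.233 + √(66.233² + 4·5.000·126.5)] / 10.00 = 14.94 s.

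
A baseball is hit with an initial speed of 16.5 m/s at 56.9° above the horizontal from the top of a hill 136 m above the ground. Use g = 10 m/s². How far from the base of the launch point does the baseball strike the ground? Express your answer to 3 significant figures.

Components: v_x = 16.5 cos 56.9° = 9.011 m/s, v_y = 16.5 sin 56.9° = 13.82 m/s.
Vertical: 0 = 136 + 13.82 t − ½(10) t² ⇒ 5.000 t² − 13.82 t − 136 = 0.
t = [13.82 + √(191.0 + 2720)] / 10.00 = 6.777 s.
Horizontal: R = v_x · t = 9.011 × 6.777 = 61.1 m.

61.1 m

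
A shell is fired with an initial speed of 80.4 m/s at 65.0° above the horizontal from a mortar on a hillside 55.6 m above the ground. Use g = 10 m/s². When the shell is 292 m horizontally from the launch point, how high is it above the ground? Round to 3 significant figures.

v_x = 80.4 cos 65.0° = 33.98 m/s, v_y0 = 80.4 sin 65.0° = 72.87 m/s.
Time to reach x = 292 m: t = x / v_x = 292 / 33.98 = 8.593 s.
y = 55.6 + v_y0 t − ½ g t² = 55.6 + 72.87×8.593 − 5.000×8.593² = 313 m.

313 m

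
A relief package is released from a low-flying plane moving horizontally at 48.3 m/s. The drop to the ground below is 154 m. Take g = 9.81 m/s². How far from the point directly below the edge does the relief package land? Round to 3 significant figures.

Initial vertical velocity is zero, so the fall time comes from h = ½ g t²: t = √(2 × 154 / 9.81) = 5.603 s.
Horizontal motion is uniform at 48.3 m/s, so x = 48.3 × 5.603 = 271 m.

271 m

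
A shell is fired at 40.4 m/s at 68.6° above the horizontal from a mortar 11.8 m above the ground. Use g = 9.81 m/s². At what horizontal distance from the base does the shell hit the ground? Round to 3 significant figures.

117 m

Components: v_x = 40.4 cos 68.6° = 14.74 m/s, v_y = 40.4 sin 68.6° = 37.61 m/s.
Vertical: 0 = 11.8 + 37.61 t − ½(9.81) t² ⇒ 4.905 t² − 37.61 t − 11.8 = 0.
t = [37.61 + √(1415 + 231.5)] / 9.810 = 7.970 s.
Horizontal: R = v_x · t = 14.74 × 7.970 = 117 m.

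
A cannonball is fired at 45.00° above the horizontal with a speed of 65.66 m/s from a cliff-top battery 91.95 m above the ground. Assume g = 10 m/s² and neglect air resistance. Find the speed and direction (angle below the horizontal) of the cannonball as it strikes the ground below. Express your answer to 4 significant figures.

v_x = 65.66 cos 45.00° = 46.429 m/s (constant).
|v_y| at impact = √((46.429)² + 2×10×91.95) = 63.203 m/s.
Speed = √(46.429² + 63.203²) = 78.42 m/s; angle = arctan(63.203/46.429) = 53.70° below horizontal.

78.42 m/s at 53.70° below the horizontal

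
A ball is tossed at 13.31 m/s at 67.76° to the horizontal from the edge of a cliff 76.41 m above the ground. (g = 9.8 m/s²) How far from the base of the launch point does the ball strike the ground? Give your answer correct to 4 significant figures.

Components: v_x = 13.31 cos 67.76° = 5.0377 m/s, v_y = 13.31 sin 67.76° = 12.320 m/s.
Vertical: 0 = 76.41 + 12.320 t − ½(9.8) t² ⇒ 4.900 t² − 12.320 t − 76.41 = 0.
t = [12.320 + √(151.78 + 1497.6)] / 9.800 = 5.4013 s.
Horizontal: R = v_x · t = 5.0377 × 5.4013 = 27.21 m.

27.21 m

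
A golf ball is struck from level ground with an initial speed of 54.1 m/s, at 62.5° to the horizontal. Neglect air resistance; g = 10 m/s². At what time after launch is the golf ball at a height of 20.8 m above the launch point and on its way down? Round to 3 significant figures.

9.14 s

v_y0 = 54.1 sin 62.5° = 47.99 m/s.
Set y = v_y0 t − ½ g t² = 20.8: 5.000 t² − 47.99 t + 20.8 = 0.
t = [47.99 ± √(2303 − 416.0)] / 10 = (47.99 ± 43.44) / 10, giving t = 0.455 s or t = 9.14 s.
On the way down corresponds to the larger root: t = 9.14 s.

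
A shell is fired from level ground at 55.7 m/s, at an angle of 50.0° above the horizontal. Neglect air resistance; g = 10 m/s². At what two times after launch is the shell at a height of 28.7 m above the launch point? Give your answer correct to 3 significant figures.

0.736 s and 7.80 s

v_y0 = 55.7 sin 50.0° = 42.67 m/s.
Set y = v_y0 t − ½ g t² = 28.7: 5.000 t² − 42.67 t + 28.7 = 0.
t = [42.67 ± √(1821 − 574.0)] / 10 = (42.67 ± 35.31) / 10, giving t = 0.736 s or t = 7.80 s.
So the shell is at 28.7 m at t = 0.736 s (rising) and t = 7.80 s (falling).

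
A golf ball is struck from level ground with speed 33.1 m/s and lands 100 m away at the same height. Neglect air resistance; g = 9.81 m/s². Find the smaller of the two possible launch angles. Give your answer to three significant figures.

31.8°

Level-ground range: R = v₀² sin(2θ)/g ⇒ sin 2θ = R g / v₀² = 100×9.81/33.1² = 0.8954.
2θ = arcsin(0.8954) = 63.56° or 180° − 63.56° = 116.44°.
So θ = 31.8° or θ = 58.2°.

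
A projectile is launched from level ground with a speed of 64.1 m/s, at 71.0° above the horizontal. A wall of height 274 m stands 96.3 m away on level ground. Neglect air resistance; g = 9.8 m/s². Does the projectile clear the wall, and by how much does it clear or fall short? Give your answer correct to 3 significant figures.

No — it falls 98.7 m short of clearing the wall.

v_x = 64.1 cos 71.0° = 20.87 m/s; v_y0 = 64.1 sin 71.0° = 60.61 m/s.
Time to reach the wall: t = 96.3 / 20.87 = 4.614 s.
Height at that point: y = 60.61×4.614 − 4.900×4.614² = 175.3 m.
That is 274 − 175.3 = 98.7 m below the top of the wall, so the projectile does not clear it.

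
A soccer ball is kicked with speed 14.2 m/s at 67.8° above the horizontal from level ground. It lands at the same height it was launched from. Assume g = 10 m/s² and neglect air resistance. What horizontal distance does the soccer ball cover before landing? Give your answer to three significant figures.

14.1 m

For level ground, R = v₀² sin(2θ) / g.
sin(2 × 67.8°) = sin 135.6° = 0.6997.
R = (14.2)² × 0.6997 / 10 = 14.1 m.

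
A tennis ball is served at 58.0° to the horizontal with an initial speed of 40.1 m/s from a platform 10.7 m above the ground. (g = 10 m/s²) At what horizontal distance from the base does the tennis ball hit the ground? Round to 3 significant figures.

151 m

Components: v_x = 40.1 cos 58.0° = 21.25 m/s, v_y = 40.1 sin 58.0° = 34.01 m/s.
Vertical: 0 = 10.7 + 34.01 t − ½(10) t² ⇒ 5.000 t² − 34.01 t − 10.7 = 0.
t = [34.01 + √(1157 + 214.0)] / 10.00 = 7.104 s.
Horizontal: R = v_x · t = 21.25 × 7.104 = 151 m.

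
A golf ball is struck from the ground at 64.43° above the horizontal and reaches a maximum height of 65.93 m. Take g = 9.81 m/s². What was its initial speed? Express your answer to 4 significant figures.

At maximum height v_y = 0, so (v₀ sin θ)² = 2 g H.
v₀ sin 64.43° = √(2 × 9.81 × 65.93) = 35.966 m/s.
v₀ = 35.966 / sin 64.43° = 35.966 / 0.9021 = 39.87 m/s.

39.87 m/s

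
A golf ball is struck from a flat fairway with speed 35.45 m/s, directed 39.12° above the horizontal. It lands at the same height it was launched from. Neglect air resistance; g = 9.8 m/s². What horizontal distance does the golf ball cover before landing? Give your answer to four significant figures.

Components: v_x = 35.45 cos 39.12° = 27.503 m/s, v_y = 35.45 sin 39.12° = 22.367 m/s.
Time of flight (same landing height): t = 2 v_y / g = 2 × 22.367 / 9.8 = 4.5647 s.
Range: R = v_x · t = 27.503 × 4.5647 = 125.5 m.

125.5 m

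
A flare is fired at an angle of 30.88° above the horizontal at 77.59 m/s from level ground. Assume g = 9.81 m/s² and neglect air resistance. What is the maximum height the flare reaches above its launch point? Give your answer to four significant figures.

Vertical component of launch velocity: v_y = 77.59 sin 30.88° = 39.822 m/s.
At the highest point the vertical velocity is zero, so v_y² = 2 g h_max.
h_max = (39.822)² / (2 × 9.81) = 1585.8 / 19.62 = 80.83 m.

80.83 m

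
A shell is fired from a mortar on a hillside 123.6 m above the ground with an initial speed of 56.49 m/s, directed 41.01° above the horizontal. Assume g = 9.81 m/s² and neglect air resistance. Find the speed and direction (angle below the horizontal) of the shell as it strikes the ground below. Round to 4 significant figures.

74.94 m/s at 55.33° below the horizontal

v_x = 56.49 cos 41.01° = 42.627 m/s (constant).
|v_y| at impact = √((37.068)² + 2×9.81×123.6) = 61.637 m/s.
Speed = √(42.627² + 61.637²) = 74.94 m/s; angle = arctan(61.637/42.627) = 55.33° below horizontal.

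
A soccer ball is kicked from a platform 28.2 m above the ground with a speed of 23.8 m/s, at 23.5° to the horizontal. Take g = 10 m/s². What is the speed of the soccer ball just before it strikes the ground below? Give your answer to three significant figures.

33.6 m/s

v_x = 23.8 cos 23.5° = 21.83 m/s is unchanged throughout.
For the vertical component, v_y² = v_y0² + 2 g h = (9.490)² + 2×10×28.2 = 654.1, so |v_y| = 25.58 m/s.
Impact speed = √(v_x² + v_y²) = √(476.5 + 654.1) = 33.6 m/s.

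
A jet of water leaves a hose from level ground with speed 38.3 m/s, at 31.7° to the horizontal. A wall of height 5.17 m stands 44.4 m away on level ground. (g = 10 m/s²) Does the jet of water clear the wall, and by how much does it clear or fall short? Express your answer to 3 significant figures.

Yes — it clears the wall by 13.0 m.

v_x = 38.3 cos 31.7° = 32.59 m/s; v_y0 = 38.3 sin 31.7° = 20.13 m/s.
Time to reach the wall: t = 44.4 / 32.59 = 1.362 s.
Height at that point: y = 20.13×1.362 − 5.000×1.362² = 18.14 m.
That is 18.14 − 5.17 = 13.0 m above the top of the wall, so the jet of water clears it.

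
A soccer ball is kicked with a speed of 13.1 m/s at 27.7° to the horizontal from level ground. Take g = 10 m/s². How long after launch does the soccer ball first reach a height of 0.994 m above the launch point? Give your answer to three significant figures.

v_y0 = 13.1 sin 27.7° = 6.089 m/s.
Set y = v_y0 t − ½ g t² = 0.994: 5.000 t² − 6.089 t + 0.994 = 0.
t = [6.089 ± √(37.08 − 19.88)] / 10 = (6.089 ± 4.147) / 10, giving t = 0.194 s or t = 1.02 s.
The soccer ball is on the way up at the first time, so t = 0.194 s.

0.194 s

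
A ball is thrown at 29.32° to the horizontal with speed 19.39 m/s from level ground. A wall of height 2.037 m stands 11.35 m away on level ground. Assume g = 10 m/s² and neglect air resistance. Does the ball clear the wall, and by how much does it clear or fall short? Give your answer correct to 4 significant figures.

Yes — it clears the wall by 2.084 m.

v_x = 19.39 cos 29.32° = 16.906 m/s; v_y0 = 19.39 sin 29.32° = 9.4950 m/s.
Time to reach the wall: t = 11.35 / 16.906 = 0.67136 s.
Height at that point: y = 9.4950×0.67136 − 5.000×0.67136² = 4.1209 m.
That is 4.1209 − 2.037 = 2.084 m above the top of the wall, so the ball clears it.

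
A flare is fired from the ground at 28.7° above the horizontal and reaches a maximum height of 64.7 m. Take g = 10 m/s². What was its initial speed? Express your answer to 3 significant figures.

At maximum height v_y = 0, so (v₀ sin θ)² = 2 g H.
v₀ sin 28.7° = √(2 × 10 × 64.7) = 35.97 m/s.
v₀ = 35.97 / sin 28.7° = 35.97 / 0.4802 = 74.9 m/s.

74.9 m/s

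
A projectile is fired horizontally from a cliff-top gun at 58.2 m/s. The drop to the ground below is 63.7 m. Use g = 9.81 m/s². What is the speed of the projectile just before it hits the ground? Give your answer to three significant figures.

68.1 m/s

Fall time: t = √(2 × 63.7 / 9.81) = 3.604 s.
At impact: v_x = 58.2 m/s (unchanged), v_y = g t = 9.81 × 3.604 = 35.36 m/s.
Speed = √(v_x² + v_y²) = √(3387 + 1250) = 68.1 m/s.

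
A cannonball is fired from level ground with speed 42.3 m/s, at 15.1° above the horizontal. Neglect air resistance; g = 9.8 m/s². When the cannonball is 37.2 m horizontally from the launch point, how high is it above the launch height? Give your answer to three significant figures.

v_x = 42.3 cos 15.1° = 40.84 m/s, v_y0 = 42.3 sin 15.1° = 11.02 m/s.
Time to reach x = 37.2 m: t = x / v_x = 37.2 / 40.84 = 0.9109 s.
y = v_y0 t − ½ g t² = 11.02×0.9109 − 4.900×0.9109² = 5.97 m.

5.97 m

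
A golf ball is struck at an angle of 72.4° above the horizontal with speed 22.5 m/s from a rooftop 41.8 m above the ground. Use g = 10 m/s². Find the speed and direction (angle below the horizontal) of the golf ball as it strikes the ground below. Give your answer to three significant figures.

36.6 m/s at 79.3° below the horizontal

v_x = 22.5 cos 72.4° = 6.803 m/s (constant).
|v_y| at impact = √((21.45)² + 2×10×41.8) = 36.00 m/s.
Speed = √(6.803² + 36.00²) = 36.6 m/s; angle = arctan(36.00/6.803) = 79.3° below horizontal.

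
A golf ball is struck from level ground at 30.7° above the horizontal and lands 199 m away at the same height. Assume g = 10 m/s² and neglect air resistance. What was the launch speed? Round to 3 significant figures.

47.6 m/s

On level ground, R = v₀² sin(2θ) / g, so v₀ = √(R g / sin 2θ).
sin(2 × 30.7°) = 0.8780.
v₀ = √(199 × 10 / 0.8780) = √2267 = 47.6 m/s.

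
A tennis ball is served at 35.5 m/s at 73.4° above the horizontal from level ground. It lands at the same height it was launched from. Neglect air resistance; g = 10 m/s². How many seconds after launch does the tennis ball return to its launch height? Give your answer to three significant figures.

6.80 s

Vertical component: v_y = 35.5 sin 73.4° = 34.02 m/s.
For a projectile landing at launch height, time of flight is t = 2 v_y / g = 2 × 34.02 / 10 = 6.80 s.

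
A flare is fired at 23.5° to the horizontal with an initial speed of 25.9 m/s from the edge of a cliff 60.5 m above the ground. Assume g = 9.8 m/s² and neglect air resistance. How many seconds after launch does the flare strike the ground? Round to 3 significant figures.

Vertical component: v_y = 25.9 sin 23.5° = 10.33 m/s.
Taking up as positive with launch at y = 60.5 m, landing at y = 0: 0 = 60.5 + 10.33 t − ½(9.8) t².
Solving 4.900 t² − 10.33 t − 60.5 = 0 gives t = [10.33 + √(10.33² + 4·4.900·60.5)] / 9.800 = 4.72 s.

4.72 s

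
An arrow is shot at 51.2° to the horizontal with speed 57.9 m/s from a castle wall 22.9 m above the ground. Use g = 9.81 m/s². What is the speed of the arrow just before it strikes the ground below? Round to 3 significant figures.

v_x = 57.9 cos 51.2° = 36.28 m/s is unchanged throughout.
For the vertical component, v_y² = v_y0² + 2 g h = (45.12)² + 2×9.81×22.9 = 2485, so |v_y| = 49.85 m/s.
Impact speed = √(v_x² + v_y²) = √(1316 + 2485) = 61.7 m/s.

61.7 m/s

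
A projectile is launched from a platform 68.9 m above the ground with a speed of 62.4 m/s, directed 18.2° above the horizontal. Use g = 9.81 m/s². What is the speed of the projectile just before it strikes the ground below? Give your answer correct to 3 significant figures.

v_x = 62.4 cos 18.2° = 59.28 m/s is unchanged throughout.
For the vertical component, v_y² = v_y0² + 2 g h = (19.49)² + 2×9.81×68.9 = 1732, so |v_y| = 41.62 m/s.
Impact speed = √(v_x² + v_y²) = √(3514 + 1732) = 72.4 m/s.

72.4 m/s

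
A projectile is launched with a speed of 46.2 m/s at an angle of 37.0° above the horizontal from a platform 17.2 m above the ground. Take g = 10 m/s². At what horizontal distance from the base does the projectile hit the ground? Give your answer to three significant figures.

226 m

Components: v_x = 46.2 cos 37.0° = 36.90 m/s, v_y = 46.2 sin 37.0° = 27.80 m/s.
Vertical: 0 = 17.2 + 27.80 t − ½(10) t² ⇒ 5.000 t² − 27.80 t − 17.2 = 0.
t = [27.80 + √(772.8 + 344.0)] / 10.00 = 6.122 s.
Horizontal: R = v_x · t = 36.90 × 6.122 = 226 m.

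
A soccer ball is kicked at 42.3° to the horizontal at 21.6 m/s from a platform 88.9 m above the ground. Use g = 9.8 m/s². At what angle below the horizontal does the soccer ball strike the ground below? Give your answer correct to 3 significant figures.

v_x = 21.6 cos 42.3° = 15.98 m/s.
At impact |v_y| = √(v_y0² + 2 g h) = √(14.54² + 2×9.8×88.9) = 44.20 m/s.
Angle below horizontal = arctan(|v_y| / v_x) = arctan(44.20 / 15.98) = 70.1°.

70.1°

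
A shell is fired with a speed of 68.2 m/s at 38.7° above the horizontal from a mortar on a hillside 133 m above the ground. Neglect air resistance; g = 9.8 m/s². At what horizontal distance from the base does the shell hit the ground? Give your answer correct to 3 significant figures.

Components: v_x = 68.2 cos 38.7° = 53.23 m/s, v_y = 68.2 sin 38.7° = 42.64 m/s.
Vertical: 0 = 133 + 42.64 t − ½(9.8) t² ⇒ 4.900 t² − 42.64 t − 133 = 0.
t = [42.64 + √(1818 + 2607)] / 9.800 = 11.14 s.
Horizontal: R = v_x · t = 53.23 × 11.14 = 593 m.

593 m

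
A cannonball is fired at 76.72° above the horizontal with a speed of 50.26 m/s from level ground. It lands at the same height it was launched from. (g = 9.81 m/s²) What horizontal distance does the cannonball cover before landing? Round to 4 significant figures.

115.1 m

For level ground, R = v₀² sin(2θ) / g.
sin(2 × 76.72°) = sin 153.44° = 0.4471.
R = (50.26)² × 0.4471 / 9.81 = 115.1 m.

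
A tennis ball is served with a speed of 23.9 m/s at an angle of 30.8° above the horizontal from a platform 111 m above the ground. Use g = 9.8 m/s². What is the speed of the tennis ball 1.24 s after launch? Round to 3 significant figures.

20.5 m/s

v_x = 23.9 cos 30.8° = 20.53 m/s (constant).
v_y(t) = 23.9 sin 30.8° − g t = 12.24 − 9.8 × 1.24 = 0.08800 m/s.
Speed = √(v_x² + v_y²) = √(421.5 + 0.007744) = 20.5 m/s.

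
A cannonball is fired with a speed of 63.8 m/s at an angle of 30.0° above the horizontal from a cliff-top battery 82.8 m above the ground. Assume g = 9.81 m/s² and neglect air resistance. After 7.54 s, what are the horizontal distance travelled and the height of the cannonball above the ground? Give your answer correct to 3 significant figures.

v_x = 63.8 cos 30.0° = 55.25 m/s; v_y0 = 63.8 sin 30.0° = 31.90 m/s.
x = v_x t = 55.25 × 7.54 = 417 m.
y = 82.8 + v_y0 t − ½ g t² = 44.5 m.

x = 417 m, y = 44.5 m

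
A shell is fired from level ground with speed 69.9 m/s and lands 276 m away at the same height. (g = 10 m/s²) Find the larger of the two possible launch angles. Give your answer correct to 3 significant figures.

72.8°

Level-ground range: R = v₀² sin(2θ)/g ⇒ sin 2θ = R g / v₀² = 276×10/69.9² = 0.5649.
2θ = arcsin(0.5649) = 34.40° or 180° − 34.40° = 145.60°.
So θ = 17.2° or θ = 72.8°.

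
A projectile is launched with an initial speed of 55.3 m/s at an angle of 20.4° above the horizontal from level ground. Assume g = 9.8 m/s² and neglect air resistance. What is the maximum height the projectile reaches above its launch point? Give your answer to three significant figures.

Vertical component of launch velocity: v_y = 55.3 sin 20.4° = 19.28 m/s.
At the highest point the vertical velocity is zero, so v_y² = 2 g h_max.
h_max = (19.28)² / (2 × 9.8) = 371.7 / 19.60 = 19.0 m.

19.0 m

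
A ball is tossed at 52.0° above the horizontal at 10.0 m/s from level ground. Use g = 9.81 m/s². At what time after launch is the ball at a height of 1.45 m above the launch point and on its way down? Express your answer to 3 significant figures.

v_y0 = 10.0 sin 52.0° = 7.880 m/s.
Set y = v_y0 t − ½ g t² = 1.45: 4.905 t² − 7.880 t + 1.45 = 0.
t = [7.880 ± √(62.09 − 28.45)] / 9.81 = (7.880 ± 5.800) / 9.81, giving t = 0.212 s or t = 1.39 s.
On the way down corresponds to the larger root: t = 1.39 s.

1.39 s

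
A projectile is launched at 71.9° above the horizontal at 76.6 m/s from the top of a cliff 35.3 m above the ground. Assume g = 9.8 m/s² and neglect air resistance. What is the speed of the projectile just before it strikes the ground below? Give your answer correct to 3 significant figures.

81.0 m/s

v_x = 76.6 cos 71.9° = 23.80 m/s is unchanged throughout.
For the vertical component, v_y² = v_y0² + 2 g h = (72.81)² + 2×9.8×35.3 = 5993, so |v_y| = 77.41 m/s.
Impact speed = √(v_x² + v_y²) = √(566.4 + 5993) = 81.0 m/s.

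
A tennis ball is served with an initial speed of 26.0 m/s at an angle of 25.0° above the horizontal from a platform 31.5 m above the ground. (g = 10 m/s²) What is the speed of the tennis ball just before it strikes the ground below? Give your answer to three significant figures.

36.1 m/s

v_x = 26.0 cos 25.0° = 23.56 m/s is unchanged throughout.
For the vertical component, v_y² = v_y0² + 2 g h = (10.99)² + 2×10×31.5 = 750.8, so |v_y| = 27.40 m/s.
Impact speed = √(v_x² + v_y²) = √(555.1 + 750.8) = 36.1 m/s.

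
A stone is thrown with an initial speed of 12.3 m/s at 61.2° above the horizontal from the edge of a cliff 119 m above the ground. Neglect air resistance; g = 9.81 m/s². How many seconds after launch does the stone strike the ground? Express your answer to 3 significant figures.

6.15 s

Vertical component: v_y = 12.3 sin 61.2° = 10.78 m/s.
Taking up as positive with launch at y = 119 m, landing at y = 0: 0 = 119 + 10.78 t − ½(9.81) t².
Solving 4.905 t² − 10.78 t − 119 = 0 gives t = [10.78 + √(10.78² + 4·4.905·119)] / 9.810 = 6.15 s.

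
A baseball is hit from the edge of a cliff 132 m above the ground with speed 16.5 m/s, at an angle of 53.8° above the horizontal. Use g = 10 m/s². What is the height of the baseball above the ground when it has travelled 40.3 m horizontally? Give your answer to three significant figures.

102 m

v_x = 16.5 cos 53.8° = 9.745 m/s, v_y0 = 16.5 sin 53.8° = 13.31 m/s.
Time to reach x = 40.3 m: t = x / v_x = 40.3 / 9.745 = 4.135 s.
y = 132 + v_y0 t − ½ g t² = 132 + 13.31×4.135 − 5.000×4.135² = 102 m.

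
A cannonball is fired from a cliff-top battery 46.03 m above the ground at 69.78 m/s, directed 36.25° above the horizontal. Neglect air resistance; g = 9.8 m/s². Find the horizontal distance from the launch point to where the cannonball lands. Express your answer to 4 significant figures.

530.0 m

Components: v_x = 69.78 cos 36.25° = 56.274 m/s, v_y = 69.78 sin 36.25° = 41.262 m/s.
Vertical: 0 = 46.03 + 41.262 t − ½(9.8) t² ⇒ 4.900 t² − 41.262 t − 46.03 = 0.
t = [41.262 + √(1702.6 + 902.19)] / 9.800 = 9.4183 s.
Horizontal: R = v_x · t = 56.274 × 9.4183 = 530.0 m.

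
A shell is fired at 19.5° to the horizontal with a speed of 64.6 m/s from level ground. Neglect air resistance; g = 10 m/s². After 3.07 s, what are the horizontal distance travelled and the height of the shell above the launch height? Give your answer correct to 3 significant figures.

x = 187 m, y = 19.1 m

v_x = 64.6 cos 19.5° = 60.89 m/s; v_y0 = 64.6 sin 19.5° = 21.56 m/s.
x = v_x t = 60.89 × 3.07 = 187 m.
y = v_y0 t − ½ g t² = 21.56×3.07 − 5.000×3.07² = 19.1 m.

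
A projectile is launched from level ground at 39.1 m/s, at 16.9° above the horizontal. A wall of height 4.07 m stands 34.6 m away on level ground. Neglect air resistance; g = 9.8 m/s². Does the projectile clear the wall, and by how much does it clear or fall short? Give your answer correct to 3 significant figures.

v_x = 39.1 cos 16.9° = 37.41 m/s; v_y0 = 39.1 sin 16.9° = 11.37 m/s.
Time to reach the wall: t = 34.6 / 37.41 = 0.9249 s.
Height at that point: y = 11.37×0.9249 − 4.900×0.9249² = 6.324 m.
That is 6.324 − 4.07 = 2.25 m above the top of the wall, so the projectile clears it.

Yes — it clears the wall by 2.25 m.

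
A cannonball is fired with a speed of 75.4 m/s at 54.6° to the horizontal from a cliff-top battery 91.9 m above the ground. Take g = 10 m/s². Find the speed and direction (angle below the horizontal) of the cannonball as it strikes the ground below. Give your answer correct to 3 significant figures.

v_x = 75.4 cos 54.6° = 43.68 m/s (constant).
|v_y| at impact = √((61.46)² + 2×10×91.9) = 74.94 m/s.
Speed = √(43.68² + 74.94²) = 86.7 m/s; angle = arctan(74.94/43.68) = 59.8° below horizontal.

86.7 m/s at 59.8° below the horizontal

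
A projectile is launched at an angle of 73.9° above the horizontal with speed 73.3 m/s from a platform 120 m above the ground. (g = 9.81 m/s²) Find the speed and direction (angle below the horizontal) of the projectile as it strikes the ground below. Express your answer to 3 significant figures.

87.9 m/s at 76.6° below the horizontal

v_x = 73.3 cos 73.9° = 20.33 m/s (constant).
|v_y| at impact = √((70.43)² + 2×9.81×120) = 85.53 m/s.
Speed = √(20.33² + 85.53²) = 87.9 m/s; angle = arctan(85.53/20.33) = 76.6° below horizontal.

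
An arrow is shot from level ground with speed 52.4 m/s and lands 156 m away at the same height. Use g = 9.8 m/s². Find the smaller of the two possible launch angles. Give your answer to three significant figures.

Level-ground range: R = v₀² sin(2θ)/g ⇒ sin 2θ = R g / v₀² = 156×9.8/52.4² = 0.5568.
2θ = arcsin(0.5568) = 33.83° or 180° − 33.83° = 146.17°.
So θ = 16.9° or θ = 73.1°.

16.9°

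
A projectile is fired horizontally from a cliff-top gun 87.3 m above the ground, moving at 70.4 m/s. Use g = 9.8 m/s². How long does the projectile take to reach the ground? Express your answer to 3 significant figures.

4.22 s

The horizontal speed doesn't affect the fall. With v_y0 = 0, h = ½ g t².
t = √(2 × 87.3 / 9.8) = √17.82 = 4.22 s.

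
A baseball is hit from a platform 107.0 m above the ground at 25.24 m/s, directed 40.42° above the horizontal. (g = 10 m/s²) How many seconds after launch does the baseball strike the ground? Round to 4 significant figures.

Vertical component: v_y = 25.24 sin 40.42° = 16.365 m/s.
Taking up as positive with launch at y = 107.0 m, landing at y = 0: 0 = 107.0 + 16.365 t − ½(10) t².
Solving 5.000 t² − 16.365 t − 107.0 = 0 gives t = [16.365 + √(16.365² + 4·5.000·107.0)] / 10.00 = 6.543 s.

6.543 s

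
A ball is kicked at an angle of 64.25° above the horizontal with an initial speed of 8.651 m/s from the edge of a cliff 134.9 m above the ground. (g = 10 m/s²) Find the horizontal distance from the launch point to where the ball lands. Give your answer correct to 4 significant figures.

22.67 m

Components: v_x = 8.651 cos 64.25° = 3.7584 m/s, v_y = 8.651 sin 64.25° = 7.7919 m/s.
Vertical: 0 = 134.9 + 7.7919 t − ½(10) t² ⇒ 5.000 t² − 7.7919 t − 134.9 = 0.
t = [7.7919 + √(60.714 + 2698.0)] / 10.00 = 6.0315 s.
Horizontal: R = v_x · t = 3.7584 × 6.0315 = 22.67 m.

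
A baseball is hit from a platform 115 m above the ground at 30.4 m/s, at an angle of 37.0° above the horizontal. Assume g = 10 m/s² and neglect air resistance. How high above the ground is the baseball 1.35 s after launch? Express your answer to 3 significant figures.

131 m

v_y0 = 30.4 sin 37.0° = 18.30 m/s.
y(t) = 115 + v_y0 t − ½ g t² = 115 + 18.30×1.35 − ½×10×1.35² = 131 m.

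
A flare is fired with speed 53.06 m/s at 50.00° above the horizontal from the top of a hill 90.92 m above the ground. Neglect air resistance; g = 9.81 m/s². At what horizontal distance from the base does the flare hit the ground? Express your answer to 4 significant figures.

Components: v_x = 53.06 cos 50.00° = 34.106 m/s, v_y = 53.06 sin 50.00° = 40.646 m/s.
Vertical: 0 = 90.92 + 40.646 t − ½(9.81) t² ⇒ 4.905 t² − 40.646 t − 90.92 = 0.
t = [40.646 + √(1652.1 + 1783.9)] / 9.810 = 10.119 s.
Horizontal: R = v_x · t = 34.106 × 10.119 = 345.1 m.

345.1 m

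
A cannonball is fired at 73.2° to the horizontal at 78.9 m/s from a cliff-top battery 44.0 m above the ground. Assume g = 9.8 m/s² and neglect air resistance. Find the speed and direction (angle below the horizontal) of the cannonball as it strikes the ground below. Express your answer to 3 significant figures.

v_x = 78.9 cos 73.2° = 22.80 m/s (constant).
|v_y| at impact = √((75.53)² + 2×9.8×44.0) = 81.04 m/s.
Speed = √(22.80² + 81.04²) = 84.2 m/s; angle = arctan(81.04/22.80) = 74.3° below horizontal.

84.2 m/s at 74.3° below the horizontal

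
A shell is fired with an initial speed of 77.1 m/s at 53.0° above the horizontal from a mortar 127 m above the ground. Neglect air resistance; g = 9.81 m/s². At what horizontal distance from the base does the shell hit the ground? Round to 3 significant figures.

666 m

Components: v_x = 77.1 cos 53.0° = 46.40 m/s, v_y = 77.1 sin 53.0° = 61.57 m/s.
Vertical: 0 = 127 + 61.57 t − ½(9.81) t² ⇒ 4.905 t² − 61.57 t − 127 = 0.
t = [61.57 + √(3791 + 2492)] / 9.810 = 14.36 s.
Horizontal: R = v_x · t = 46.40 × 14.36 = 666 m.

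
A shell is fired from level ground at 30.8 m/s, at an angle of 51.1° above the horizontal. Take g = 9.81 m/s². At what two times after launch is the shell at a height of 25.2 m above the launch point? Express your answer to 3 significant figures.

v_y0 = 30.8 sin 51.1° = 23.97 m/s.
Set y = v_y0 t − ½ g t² = 25.2: 4.905 t² − 23.97 t + 25.2 = 0.
t = [23.97 ± √(574.6 − 494.4)] / 9.81 = (23.97 ± 8.955) / 9.81, giving t = 1.53 s or t = 3.36 s.
So the shell is at 25.2 m at t = 1.53 s (rising) and t = 3.36 s (falling).

1.53 s and 3.36 s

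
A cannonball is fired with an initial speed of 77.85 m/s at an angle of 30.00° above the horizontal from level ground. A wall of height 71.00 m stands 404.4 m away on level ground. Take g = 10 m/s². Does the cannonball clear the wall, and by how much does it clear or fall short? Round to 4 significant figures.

No — it falls 17.41 m short of clearing the wall.

v_x = 77.85 cos 30.00° = 67.420 m/s; v_y0 = 77.85 sin 30.00° = 38.925 m/s.
Time to reach the wall: t = 404.4 / 67.420 = 5.9982 s.
Height at that point: y = 38.925×5.9982 − 5.000×5.9982² = 53.588 m.
That is 71.00 − 53.588 = 17.41 m below the top of the wall, so the cannonball does not clear it.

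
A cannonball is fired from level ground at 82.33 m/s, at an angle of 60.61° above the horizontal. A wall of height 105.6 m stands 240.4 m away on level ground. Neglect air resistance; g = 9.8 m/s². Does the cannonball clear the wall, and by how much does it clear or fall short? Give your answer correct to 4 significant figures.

Yes — it clears the wall by 147.7 m.

v_x = 82.33 cos 60.61° = 40.404 m/s; v_y0 = 82.33 sin 60.61° = 71.734 m/s.
Time to reach the wall: t = 240.4 / 40.404 = 5.9499 s.
Height at that point: y = 71.734×5.9499 − 4.900×5.9499² = 253.34 m.
That is 253.34 − 105.6 = 147.7 m above the top of the wall, so the cannonball clears it.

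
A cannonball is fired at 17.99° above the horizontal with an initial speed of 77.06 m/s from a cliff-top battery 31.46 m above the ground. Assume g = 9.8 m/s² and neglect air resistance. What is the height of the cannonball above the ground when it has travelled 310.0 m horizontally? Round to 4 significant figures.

v_x = 77.06 cos 17.99° = 73.293 m/s, v_y0 = 77.06 sin 17.99° = 23.800 m/s.
Time to reach x = 310.0 m: t = x / v_x = 310.0 / 73.293 = 4.2296 s.
y = 31.46 + v_y0 t − ½ g t² = 31.46 + 23.800×4.2296 − 4.900×4.2296² = 44.47 m.

44.47 m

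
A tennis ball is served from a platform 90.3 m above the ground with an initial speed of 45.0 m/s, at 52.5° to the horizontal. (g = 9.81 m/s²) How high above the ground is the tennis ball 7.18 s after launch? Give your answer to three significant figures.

93.8 m

v_y0 = 45.0 sin 52.5° = 35.70 m/s.
y(t) = 90.3 + v_y0 t − ½ g t² = 90.3 + 35.70×7.18 − ½×9.81×7.18² = 93.8 m.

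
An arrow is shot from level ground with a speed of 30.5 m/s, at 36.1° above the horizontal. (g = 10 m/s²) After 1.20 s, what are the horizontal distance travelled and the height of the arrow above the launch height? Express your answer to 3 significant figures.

x = 29.6 m, y = 14.4 m

v_x = 30.5 cos 36.1° = 24.64 m/s; v_y0 = 30.5 sin 36.1° = 17.97 m/s.
x = v_x t = 24.64 × 1.20 = 29.6 m.
y = v_y0 t − ½ g t² = 17.97×1.20 − 5.000×1.20² = 14.4 m.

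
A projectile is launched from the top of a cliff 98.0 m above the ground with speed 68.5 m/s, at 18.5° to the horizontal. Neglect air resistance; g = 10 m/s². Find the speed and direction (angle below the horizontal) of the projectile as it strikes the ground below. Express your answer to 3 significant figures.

81.6 m/s at 37.2° below the horizontal

v_x = 68.5 cos 18.5° = 64.96 m/s (constant).
|v_y| at impact = √((21.74)² + 2×10×98.0) = 49.32 m/s.
Speed = √(64.96² + 49.32²) = 81.6 m/s; angle = arctan(49.32/64.96) = 37.2° below horizontal.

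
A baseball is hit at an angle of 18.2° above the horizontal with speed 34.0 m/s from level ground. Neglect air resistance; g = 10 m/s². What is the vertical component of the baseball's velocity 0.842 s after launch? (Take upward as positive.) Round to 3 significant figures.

Initial vertical component: v_y0 = 34.0 sin 18.2° = 10.62 m/s.
v_y(t) = v_y0 − g t = 10.62 − 10 × 0.842 = 2.20 m/s.

2.20 m/s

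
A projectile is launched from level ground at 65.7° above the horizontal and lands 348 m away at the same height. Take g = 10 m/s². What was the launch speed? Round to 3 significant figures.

On level ground, R = v₀² sin(2θ) / g, so v₀ = √(R g / sin 2θ).
sin(2 × 65.7°) = 0.7501.
v₀ = √(348 × 10 / 0.7501) = √4639 = 68.1 m/s.

68.1 m/s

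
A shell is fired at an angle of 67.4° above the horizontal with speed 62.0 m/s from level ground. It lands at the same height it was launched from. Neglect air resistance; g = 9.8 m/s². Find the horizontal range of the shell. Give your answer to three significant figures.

For level ground, R = v₀² sin(2θ) / g.
sin(2 × 67.4°) = sin 134.8° = 0.7096.
R = (62.0)² × 0.7096 / 9.8 = 278 m.

278 m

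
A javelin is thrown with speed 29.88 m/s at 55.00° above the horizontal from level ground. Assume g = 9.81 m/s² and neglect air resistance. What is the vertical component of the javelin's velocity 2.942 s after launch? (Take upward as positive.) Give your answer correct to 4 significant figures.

Initial vertical component: v_y0 = 29.88 sin 55.00° = 24.476 m/s.
v_y(t) = v_y0 − g t = 24.476 − 9.81 × 2.942 = -4.385 m/s.

-4.385 m/s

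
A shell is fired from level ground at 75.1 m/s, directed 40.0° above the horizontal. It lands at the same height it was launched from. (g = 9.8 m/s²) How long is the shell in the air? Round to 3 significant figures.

Vertical component: v_y = 75.1 sin 40.0° = 48.27 m/s.
For a projectile landing at launch height, time of flight is t = 2 v_y / g = 2 × 48.27 / 9.8 = 9.85 s.

9.85 s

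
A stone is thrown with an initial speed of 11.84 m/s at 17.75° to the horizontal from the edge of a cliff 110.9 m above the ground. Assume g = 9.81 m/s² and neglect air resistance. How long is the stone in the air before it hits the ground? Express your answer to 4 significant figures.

Vertical component: v_y = 11.84 sin 17.75° = 3.6096 m/s.
Taking up as positive with launch at y = 110.9 m, landing at y = 0: 0 = 110.9 + 3.6096 t − ½(9.81) t².
Solving 4.905 t² − 3.6096 t − 110.9 = 0 gives t = [3.6096 + √(3.6096² + 4·4.905·110.9)] / 9.810 = 5.137 s.

5.137 s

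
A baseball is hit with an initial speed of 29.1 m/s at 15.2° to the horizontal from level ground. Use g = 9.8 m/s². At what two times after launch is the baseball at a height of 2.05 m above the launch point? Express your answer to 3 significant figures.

0.345 s and 1.21 s

v_y0 = 29.1 sin 15.2° = 7.630 m/s.
Set y = v_y0 t − ½ g t² = 2.05: 4.900 t² − 7.630 t + 2.05 = 0.
t = [7.630 ± √(58.22 − 40.18)] / 9.8 = (7.630 ± 4.247) / 9.8, giving t = 0.345 s or t = 1.21 s.
So the baseball is at 2.05 m at t = 0.345 s (rising) and t = 1.21 s (falling).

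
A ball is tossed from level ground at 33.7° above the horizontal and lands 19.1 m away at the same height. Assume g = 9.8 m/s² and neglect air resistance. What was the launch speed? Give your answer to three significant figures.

14.2 m/s

On level ground, R = v₀² sin(2θ) / g, so v₀ = √(R g / sin 2θ).
sin(2 × 33.7°) = 0.9232.
v₀ = √(19.1 × 9.8 / 0.9232) = √202.8 = 14.2 m/s.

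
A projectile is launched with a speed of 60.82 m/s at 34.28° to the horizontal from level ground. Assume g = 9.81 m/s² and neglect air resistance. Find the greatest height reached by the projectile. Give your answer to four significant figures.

59.81 m

Vertical component of launch velocity: v_y = 60.82 sin 34.28° = 34.256 m/s.
At the highest point the vertical velocity is zero, so v_y² = 2 g h_max.
h_max = (34.256)² / (2 × 9.81) = 1173.5 / 19.62 = 59.81 m.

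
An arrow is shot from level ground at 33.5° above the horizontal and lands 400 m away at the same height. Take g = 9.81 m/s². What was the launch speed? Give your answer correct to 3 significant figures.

65.3 m/s

On level ground, R = v₀² sin(2θ) / g, so v₀ = √(R g / sin 2θ).
sin(2 × 33.5°) = 0.9205.
v₀ = √(400 × 9.81 / 0.9205) = √4263 = 65.3 m/s.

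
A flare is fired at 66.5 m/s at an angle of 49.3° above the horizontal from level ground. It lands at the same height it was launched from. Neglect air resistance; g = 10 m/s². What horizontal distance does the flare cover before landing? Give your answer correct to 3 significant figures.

For level ground, R = v₀² sin(2θ) / g.
sin(2 × 49.3°) = sin 98.60° = 0.9888.
R = (66.5)² × 0.9888 / 10 = 437 m.

437 m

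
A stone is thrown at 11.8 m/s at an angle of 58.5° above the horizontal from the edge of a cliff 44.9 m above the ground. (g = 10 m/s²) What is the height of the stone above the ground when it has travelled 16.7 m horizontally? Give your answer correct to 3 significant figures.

35.5 m

v_x = 11.8 cos 58.5° = 6.165 m/s, v_y0 = 11.8 sin 58.5° = 10.06 m/s.
Time to reach x = 16.7 m: t = x / v_x = 16.7 / 6.165 = 2.709 s.
y = 44.9 + v_y0 t − ½ g t² = 44.9 + 10.06×2.709 − 5.000×2.709² = 35.5 m.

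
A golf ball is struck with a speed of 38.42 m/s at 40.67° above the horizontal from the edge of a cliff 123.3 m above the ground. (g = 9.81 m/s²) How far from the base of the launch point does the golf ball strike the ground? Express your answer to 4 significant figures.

Components: v_x = 38.42 cos 40.67° = 29.141 m/s, v_y = 38.42 sin 40.67° = 25.038 m/s.
Vertical: 0 = 123.3 + 25.038 t − ½(9.81) t² ⇒ 4.905 t² − 25.038 t − 123.3 = 0.
t = [25.038 + √(626.90 + 2419.1)] / 9.810 = 8.1782 s.
Horizontal: R = v_x · t = 29.141 × 8.1782 = 238.3 m.

238.3 m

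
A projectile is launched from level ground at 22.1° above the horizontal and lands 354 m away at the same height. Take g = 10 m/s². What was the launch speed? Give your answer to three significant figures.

71.3 m/s

On level ground, R = v₀² sin(2θ) / g, so v₀ = √(R g / sin 2θ).
sin(2 × 22.1°) = 0.6972.
v₀ = √(354 × 10 / 0.6972) = √5077 = 71.3 m/s.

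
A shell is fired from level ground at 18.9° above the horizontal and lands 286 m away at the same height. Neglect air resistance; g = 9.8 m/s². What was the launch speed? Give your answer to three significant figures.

On level ground, R = v₀² sin(2θ) / g, so v₀ = √(R g / sin 2θ).
sin(2 × 18.9°) = 0.6129.
v₀ = √(286 × 9.8 / 0.6129) = √4573 = 67.6 m/s.

67.6 m/s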